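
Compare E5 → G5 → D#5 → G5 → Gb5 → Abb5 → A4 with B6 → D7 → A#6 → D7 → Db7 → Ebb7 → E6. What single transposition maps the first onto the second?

up a perfect twelfth

From E5 to B6 is 12 letter names — a twelfth of some quality.
E5 to B6 is 19 semitones, which makes it a perfect twelfth; the second version is higher, so the direction is up.
Checking another pair — A4 → E6 — gives the same interval.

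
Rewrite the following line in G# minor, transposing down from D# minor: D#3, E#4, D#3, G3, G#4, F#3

D# minor to G# minor down is a perfect fifth, so every note moves down by that interval.
D#3 becomes G#2
E#4 becomes A#3
D#3 becomes G#2
G3 becomes C3
G#4 becomes C#4
F#3 becomes B2

G#2 A#3 G#2 C3 C#4 B2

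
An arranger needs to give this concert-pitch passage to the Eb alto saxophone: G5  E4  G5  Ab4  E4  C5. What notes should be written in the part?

The Eb alto saxophone sounds a major sixth below written, so the written part must be a major sixth above concert — transpose each note up.
G5 → E6
E4 → C#5
G5 → E6
Ab4 → F5
E4 → C#5
C5 → A5

E6 C#5 E6 F5 C#5 A5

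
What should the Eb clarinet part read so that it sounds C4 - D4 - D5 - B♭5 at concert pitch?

A3 B3 B4 G5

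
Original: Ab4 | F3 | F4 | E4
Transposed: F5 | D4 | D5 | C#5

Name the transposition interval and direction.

up a major sixth

Take the first pair: Ab4 → F5. A to F spans 6 letter names, so the interval is some kind of sixth.
Ab4 to F5 is 9 semitones, which makes it a major sixth; the second version is higher, so the direction is up.
Checking another pair — E4 → C#5 — gives the same interval.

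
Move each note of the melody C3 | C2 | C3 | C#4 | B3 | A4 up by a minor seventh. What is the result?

Bb3 Bb2 Bb3 B4 A4 G5

C3 to Bb3
C2 to Bb2
C3 to Bb3
C#4 to B4
B3 to A4
A4 to G5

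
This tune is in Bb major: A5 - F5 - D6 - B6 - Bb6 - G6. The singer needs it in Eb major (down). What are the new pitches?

D5 Bb4 G5 E6 Eb6 C6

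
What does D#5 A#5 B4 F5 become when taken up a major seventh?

C##6 G##6 A#5 E6

D#5 becomes C##6
A#5 becomes G##6
B4 becomes A#5
F5 becomes E6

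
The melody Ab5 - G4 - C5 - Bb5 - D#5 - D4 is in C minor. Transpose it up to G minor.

Eb6 D5 G5 F6 A#5 A4

From C up to G is a perfect fifth; apply that to each pitch.
Ab5 → Eb6
G4 → D5
C5 → G5
Bb5 → F6
D#5 → A#5
D4 → A4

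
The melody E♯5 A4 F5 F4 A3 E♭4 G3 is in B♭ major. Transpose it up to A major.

From B♭ up to A is a major seventh; apply that to each pitch.
E#5 gives D##6
A4 gives G#5
F5 gives E6
F4 gives E5
A3 gives G#4
Eb4 gives D5
G3 gives F#4

D##6 G#5 E6 E5 G#4 D5 F#4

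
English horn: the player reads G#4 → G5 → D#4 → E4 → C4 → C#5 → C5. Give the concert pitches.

The English horn sounds a perfect fifth below written, so transpose each written note down a perfect fifth.
G#4 gives C#4
G5 gives C5
D#4 gives G#3
E4 gives A3
C4 gives F3
C#5 gives F#4
C5 gives F4

C#4 C5 G#3 A3 F3 F#4 F4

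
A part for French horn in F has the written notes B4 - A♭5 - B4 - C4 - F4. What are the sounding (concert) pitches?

E4 Db5 E4 F3 Bb3

Written C4 on the French horn in F sounds as F3, a perfect fifth lower; apply that shift to every note.
B4 gives E4
Ab5 gives Db5
B4 gives E4
C4 gives F3
F4 gives Bb3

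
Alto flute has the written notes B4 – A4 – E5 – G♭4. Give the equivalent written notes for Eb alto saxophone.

First find concert pitch: the alto flute sounds a perfect fourth below written, so B4 A4 E5 G♭4 sounds F#4 E4 B4 Db4.
Then write for Eb alto saxophone: it sounds a major sixth below written, so the part must be a major sixth above concert.
F#4 → D#5
E4 → C#5
B4 → G#5
Db4 → Bb4

D#5 C#5 G#5 Bb4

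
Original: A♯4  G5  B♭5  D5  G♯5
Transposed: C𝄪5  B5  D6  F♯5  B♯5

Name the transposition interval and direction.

up a major third

Take the first pair: A#4 → C##5. A to C spans 3 letter names, so the interval is some kind of third.
A#4 to C##5 is 4 semitones, which makes it a major third; the second version is higher, so the direction is up.
Checking another pair — G#5 → B#5 — gives the same interval.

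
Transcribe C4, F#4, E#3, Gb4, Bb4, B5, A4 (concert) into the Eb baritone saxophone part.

A5 D#6 C##5 Eb6 G6 G#7 F#6

The Eb baritone saxophone sounds a major thirteenth below written, so the written part must be a major thirteenth above concert — transpose each note up.
C4 becomes A5
F#4 becomes D#6
E#3 becomes C##5
Gb4 becomes Eb6
Bb4 becomes G6
B5 becomes G#7
A4 becomes F#6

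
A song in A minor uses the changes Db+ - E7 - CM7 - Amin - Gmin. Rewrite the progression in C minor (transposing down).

A minor down to C minor is a major sixth; each chord root moves by that interval while the quality stays the same.
Db+: root Db down a major sixth → Fb, giving Fb+.
E7: root E down a major sixth → G, giving G7.
CM7: root C down a major sixth → Eb, giving EbM7.
Amin: root A down a major sixth → C, giving Cmin.
Gmin: root G down a major sixth → Bb, giving Bbmin.

Fb+ G7 EbM7 Cmin Bbmin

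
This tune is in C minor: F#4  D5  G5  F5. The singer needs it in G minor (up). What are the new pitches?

From C up to G is a perfect fifth; apply that to each pitch.
F#4 gives C#5
D5 gives A5
G5 gives D6
F5 gives C6

C#5 A5 D6 C6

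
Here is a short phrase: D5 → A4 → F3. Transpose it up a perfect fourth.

G5 D5 Bb3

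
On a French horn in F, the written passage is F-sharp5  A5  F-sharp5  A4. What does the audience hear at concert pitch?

B4 D5 B4 D4

Written C4 on the French horn in F sounds as F3, a perfect fifth lower; apply that shift to every note.
F#5 to B4
A5 to D5
F#5 to B4
A4 to D4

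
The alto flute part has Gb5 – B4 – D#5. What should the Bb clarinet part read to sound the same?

First find concert pitch: the alto flute sounds a perfect fourth below written, so Gb5 B4 D#5 sounds Db5 F#4 A#4.
Then write for Bb clarinet: it sounds a major second below written, so the part must be a major second above concert.
Db5 → Eb5
F#4 → G#4
A#4 → B#4

Eb5 G#4 B#4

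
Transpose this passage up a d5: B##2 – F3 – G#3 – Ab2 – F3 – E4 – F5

B##2 gives F##3
F3 gives Cb4
G#3 gives D4
Ab2 gives Ebb3
F3 gives Cb4
E4 gives Bb4
F5 gives Cb6

F##3 Cb4 D4 Ebb3 Cb4 Bb4 Cb6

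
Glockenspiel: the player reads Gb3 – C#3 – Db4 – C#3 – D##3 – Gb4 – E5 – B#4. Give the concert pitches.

Gb5 C#5 Db6 C#5 D##5 Gb6 E7 B#6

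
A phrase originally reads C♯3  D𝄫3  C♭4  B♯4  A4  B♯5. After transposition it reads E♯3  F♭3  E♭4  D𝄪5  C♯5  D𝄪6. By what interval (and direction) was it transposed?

up a major third

Take the first pair: C#3 → E#3. C to E spans 3 letter names, so the interval is some kind of third.
C#3 to E#3 is 4 semitones, which makes it a major third; the second version is higher, so the direction is up.
Checking another pair — B#5 → D##6 — gives the same interval.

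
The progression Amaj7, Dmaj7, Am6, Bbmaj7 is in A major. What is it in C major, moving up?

Cmaj7 Fmaj7 Cm6 Dbmaj7

A major up to C major is a minor third; each chord root moves by that interval while the quality stays the same.
Amaj7: root A up a minor third → C, giving Cmaj7.
Dmaj7: root D up a minor third → F, giving Fmaj7.
Am6: root A up a minor third → C, giving Cm6.
Bbmaj7: root Bb up a minor third → Db, giving Dbmaj7.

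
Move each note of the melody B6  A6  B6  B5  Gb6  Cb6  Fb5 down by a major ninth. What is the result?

A5 G5 A5 A4 Fb5 Bbb4 Ebb4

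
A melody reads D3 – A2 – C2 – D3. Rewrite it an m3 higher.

F3 C3 Eb2 F3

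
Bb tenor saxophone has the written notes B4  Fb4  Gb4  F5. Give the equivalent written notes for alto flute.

D4 Abb3 Bbb3 Ab4

First find concert pitch: the Bb tenor saxophone sounds a major ninth below written, so B4 Fb4 Gb4 F5 sounds A3 Ebb3 Fb3 Eb4.
Then write for alto flute: it sounds a perfect fourth below written, so the part must be a perfect fourth above concert.
A3 → D4
Ebb3 → Abb3
Fb3 → Bbb3
Eb4 → Ab4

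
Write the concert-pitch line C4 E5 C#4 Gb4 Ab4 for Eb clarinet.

A3 C#5 A#3 Eb4 F4

Written C4 sounds as Eb4 on the Eb clarinet, so concert pitches are written a minor third down.
C4 to A3
E5 to C#5
C#4 to A#3
Gb4 to Eb4
Ab4 to F4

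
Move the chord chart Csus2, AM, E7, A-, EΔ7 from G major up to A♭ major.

Dbsus2 BbM F7 Bb- FΔ7

G major up to A♭ major is a minor second; each chord root moves by that interval while the quality stays the same.
Csus2: root C up a minor second → Db, giving Dbsus2.
AM: root A up a minor second → Bb, giving BbM.
E7: root E up a minor second → F, giving F7.
A-: root A up a minor second → Bb, giving Bb-.
EΔ7: root E up a minor second → F, giving FΔ7.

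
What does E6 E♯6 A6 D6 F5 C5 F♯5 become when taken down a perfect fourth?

B5 B#5 E6 A5 C5 G4 C#5

E6 → B5
E#6 → B#5
A6 → E6
D6 → A5
F5 → C5
C5 → G4
F#5 → C#5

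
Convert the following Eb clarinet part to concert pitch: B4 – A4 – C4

D5 C5 Eb4

The Eb clarinet sounds a minor third above written, so transpose each written note up a minor third.
B4 to D5
A4 to C5
C4 to Eb4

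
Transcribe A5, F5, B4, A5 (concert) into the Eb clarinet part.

F#5 D5 G#4 F#5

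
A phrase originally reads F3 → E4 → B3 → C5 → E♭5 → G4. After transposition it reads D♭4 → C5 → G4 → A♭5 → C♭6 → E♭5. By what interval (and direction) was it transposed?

up a minor sixth

Take the first pair: F3 → Db4. F to D spans 6 letter names, so the interval is some kind of sixth.
F3 to Db4 is 8 semitones, which makes it a minor sixth; the second version is higher, so the direction is up.
Checking another pair — G4 → Eb5 — gives the same interval.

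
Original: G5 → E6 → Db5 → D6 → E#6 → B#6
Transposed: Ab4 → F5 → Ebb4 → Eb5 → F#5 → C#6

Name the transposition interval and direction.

From G5 to Ab4 is 7 letter names — a seventh of some quality.
Ab4 to G5 is 11 semitones, which makes it a major seventh; the second version is lower, so the direction is down.
Checking another pair — B#6 → C#6 — gives the same interval.

down a major seventh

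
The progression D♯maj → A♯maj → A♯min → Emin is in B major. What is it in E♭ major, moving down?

B major down to E♭ major is an augmented fifth; each chord root moves by that interval while the quality stays the same.
D♯maj: root D♯ down an augmented fifth → G, giving Gmaj.
A♯maj: root A♯ down an augmented fifth → D, giving Dmaj.
A♯min: root A♯ down an augmented fifth → D, giving Dmin.
Emin: root E down an augmented fifth → Ab, giving Abmin.

Gmaj Dmaj Dmin Abmin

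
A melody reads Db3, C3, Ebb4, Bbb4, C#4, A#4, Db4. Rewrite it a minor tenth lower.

Db3 to Bb1
C3 to A1
Ebb4 to Cb3
Bbb4 to Gb3
C#4 to A#2
A#4 to F##3
Db4 to Bb2

Bb1 A1 Cb3 Gb3 A#2 F##3 Bb2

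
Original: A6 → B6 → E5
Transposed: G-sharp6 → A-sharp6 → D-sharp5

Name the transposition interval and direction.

down a minor second

From A6 to G#6 is 2 letter names — a second of some quality.
G#6 to A6 is 1 semitone, which makes it a minor second; the second version is lower, so the direction is down.
Checking another pair — E5 → D#5 — gives the same interval.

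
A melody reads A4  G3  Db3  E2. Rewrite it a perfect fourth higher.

D5 C4 Gb3 A2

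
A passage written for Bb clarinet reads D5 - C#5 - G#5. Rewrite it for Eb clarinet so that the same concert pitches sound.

First find concert pitch: the Bb clarinet sounds a major second below written, so D5 C#5 G#5 sounds C5 B4 F#5.
Then write for Eb clarinet: it sounds a minor third above written, so the part must be a minor third below concert.
C5 → A4
B4 → G#4
F#5 → D#5

A4 G#4 D#5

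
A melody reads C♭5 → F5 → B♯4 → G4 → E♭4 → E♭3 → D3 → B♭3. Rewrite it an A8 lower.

Cb5: an octave down reaches C, and 13 semitones makes it Cbb4.
F5: an octave down reaches F, and 13 semitones makes it Fb4.
B#4 down an augmented octave is B3.
G4 down an augmented octave is Gb3.
Eb4: an octave down reaches E, and 13 semitones makes it Ebb3.
An augmented octave down from Eb3 gives Ebb2.
D3 down an augmented octave is Db2.
Bb3 down an augmented octave is Bbb2.

Cbb4 Fb4 B3 Gb3 Ebb3 Ebb2 Db2 Bbb2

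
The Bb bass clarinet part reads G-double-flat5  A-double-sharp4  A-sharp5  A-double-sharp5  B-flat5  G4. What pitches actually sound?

Fbb4 G##3 G#4 G##4 Ab4 F3

The Bb bass clarinet sounds a major ninth below written, so transpose each written note down a major ninth.
Gbb5 becomes Fbb4
A##4 becomes G##3
A#5 becomes G#4
A##5 becomes G##4
Bb5 becomes Ab4
G4 becomes F3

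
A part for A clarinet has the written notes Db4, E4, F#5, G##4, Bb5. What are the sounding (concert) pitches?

Bb3 C#4 D#5 E##4 G5

Written C4 on the A clarinet sounds as A3, a minor third lower; apply that shift to every note.
Db4 becomes Bb3
E4 becomes C#4
F#5 becomes D#5
G##4 becomes E##4
Bb5 becomes G5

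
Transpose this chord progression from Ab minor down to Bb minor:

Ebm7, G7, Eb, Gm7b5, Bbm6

Fm7 A7 F Am7b5 Cm6

Ab minor down to Bb minor is a minor seventh; each chord root moves by that interval while the quality stays the same.
Ebm7: root Eb down a minor seventh → F, giving Fm7.
G7: root G down a minor seventh → A, giving A7.
Eb: root Eb down a minor seventh → F, giving F.
Gm7b5: root G down a minor seventh → A, giving Am7b5.
Bbm6: root Bb down a minor seventh → C, giving Cm6.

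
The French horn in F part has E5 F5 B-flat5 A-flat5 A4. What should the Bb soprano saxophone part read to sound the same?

B4 C5 F5 Eb5 E4

First find concert pitch: the French horn in F sounds a perfect fifth below written, so E5 F5 B-flat5 A-flat5 A4 sounds A4 Bb4 Eb5 Db5 D4.
Then write for Bb soprano saxophone: it sounds a major second below written, so the part must be a major second above concert.
A4 → B4
Bb4 → C5
Eb5 → F5
Db5 → Eb5
D4 → E4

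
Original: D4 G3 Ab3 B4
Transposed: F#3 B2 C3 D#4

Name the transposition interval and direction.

down a minor sixth

Take the first pair: D4 → F#3. D to F spans 6 letter names, so the interval is some kind of sixth.
F#3 to D4 is 8 semitones, which makes it a minor sixth; the second version is lower, so the direction is down.
Checking another pair — B4 → D#4 — gives the same interval.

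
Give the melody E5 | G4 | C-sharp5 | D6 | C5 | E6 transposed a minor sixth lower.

E5 → G#4
G4 → B3
C#5 → E#4
D6 → F#5
C5 → E4
E6 → G#5

G#4 B3 E#4 F#5 E4 G#5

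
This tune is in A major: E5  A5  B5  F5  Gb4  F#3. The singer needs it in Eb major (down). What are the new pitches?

Bb4 Eb5 F5 Cb5 Dbb4 C3

From A down to Eb is an augmented fourth; apply that to each pitch.
E5 → Bb4
A5 → Eb5
B5 → F5
F5 → Cb5
Gb4 → Dbb4
F#3 → C3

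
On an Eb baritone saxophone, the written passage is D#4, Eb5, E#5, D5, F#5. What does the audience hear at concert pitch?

Written C4 on the Eb baritone saxophone sounds as Eb2, a major thirteenth lower; apply that shift to every note.
D#4 → F#2
Eb5 → Gb3
E#5 → G#3
D5 → F3
F#5 → A3

F#2 Gb3 G#3 F3 A3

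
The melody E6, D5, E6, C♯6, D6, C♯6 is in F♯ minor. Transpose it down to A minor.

G5 F4 G5 E5 F5 E5

From F♯ down to A is a major sixth; apply that to each pitch.
E6 to G5
D5 to F4
E6 to G5
C#6 to E5
D6 to F5
C#6 to E5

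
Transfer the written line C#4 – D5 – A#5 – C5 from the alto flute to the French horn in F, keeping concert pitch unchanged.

D#4 E5 B#5 D5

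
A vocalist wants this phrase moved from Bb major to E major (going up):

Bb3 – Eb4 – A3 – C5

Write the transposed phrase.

E4 A4 D#4 F#5

From Bb up to E is an augmented fourth; apply that to each pitch.
Bb3 → E4
Eb4 → A4
A3 → D#4
C5 → F#5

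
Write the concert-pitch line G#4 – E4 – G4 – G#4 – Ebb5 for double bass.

G#5 E5 G5 G#5 Ebb6

Written C4 sounds as C3 on the double bass, so concert pitches are written a perfect octave up.
G#4 becomes G#5
E4 becomes E5
G4 becomes G5
G#4 becomes G#5
Ebb5 becomes Ebb6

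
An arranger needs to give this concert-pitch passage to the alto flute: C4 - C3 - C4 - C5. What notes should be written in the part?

F4 F3 F4 F5

The alto flute sounds a perfect fourth below written, so the written part must be a perfect fourth above concert — transpose each note up.
C4 becomes F4
C3 becomes F3
C4 becomes F4
C5 becomes F5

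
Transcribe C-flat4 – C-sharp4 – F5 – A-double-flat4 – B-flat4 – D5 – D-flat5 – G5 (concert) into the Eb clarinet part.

The Eb clarinet sounds a minor third above written, so the written part must be a minor third below concert — transpose each note down.
Cb4 gives Ab3
C#4 gives A#3
F5 gives D5
Abb4 gives Fb4
Bb4 gives G4
D5 gives B4
Db5 gives Bb4
G5 gives E5

Ab3 A#3 D5 Fb4 G4 B4 Bb4 E5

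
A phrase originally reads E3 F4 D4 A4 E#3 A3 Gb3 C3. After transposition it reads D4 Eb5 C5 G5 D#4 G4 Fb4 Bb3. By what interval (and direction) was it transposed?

Take the first pair: E3 → D4. E to D spans 7 letter names, so the interval is some kind of seventh.
E3 to D4 is 10 semitones, which makes it a minor seventh; the second version is higher, so the direction is up.
Checking another pair — C3 → Bb3 — gives the same interval.

up a minor seventh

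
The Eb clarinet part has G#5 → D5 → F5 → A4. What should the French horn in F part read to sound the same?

F#6 C6 Eb6 G5

First find concert pitch: the Eb clarinet sounds a minor third above written, so G#5 D5 F5 A4 sounds B5 F5 Ab5 C5.
Then write for French horn in F: it sounds a perfect fifth below written, so the part must be a perfect fifth above concert.
B5 → F#6
F5 → C6
Ab5 → Eb6
C5 → G5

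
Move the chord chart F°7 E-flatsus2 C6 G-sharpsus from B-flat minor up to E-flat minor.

B-flat minor up to E-flat minor is a perfect fourth; each chord root moves by that interval while the quality stays the same.
F°7: root F up a perfect fourth → Bb, giving Bb°7.
E-flatsus2: root E-flat up a perfect fourth → Ab, giving Absus2.
C6: root C up a perfect fourth → F, giving F6.
G-sharpsus: root G-sharp up a perfect fourth → C#, giving C#sus.

Bb°7 Absus2 F6 C#sus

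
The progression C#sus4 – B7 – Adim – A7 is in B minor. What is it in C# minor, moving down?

B minor down to C# minor is a minor seventh; each chord root moves by that interval while the quality stays the same.
C#sus4: root C# down a minor seventh → D#, giving D#sus4.
B7: root B down a minor seventh → C#, giving C#7.
Adim: root A down a minor seventh → B, giving Bdim.
A7: root A down a minor seventh → B, giving B7.

D#sus4 C#7 Bdim B7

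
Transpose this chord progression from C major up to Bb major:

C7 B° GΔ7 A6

Bb7 A° FΔ7 G6

C major up to Bb major is a minor seventh; each chord root moves by that interval while the quality stays the same.
C7: root C up a minor seventh → Bb, giving Bb7.
B°: root B up a minor seventh → A, giving A°.
GΔ7: root G up a minor seventh → F, giving FΔ7.
A6: root A up a minor seventh → G, giving G6.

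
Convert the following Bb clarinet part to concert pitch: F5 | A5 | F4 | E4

Written C4 on the Bb clarinet sounds as Bb3, a major second lower; apply that shift to every note.
F5 → Eb5
A5 → G5
F4 → Eb4
E4 → D4

Eb5 G5 Eb4 D4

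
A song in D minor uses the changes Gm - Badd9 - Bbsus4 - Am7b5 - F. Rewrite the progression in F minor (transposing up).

Bbm Dadd9 Dbsus4 Cm7b5 Ab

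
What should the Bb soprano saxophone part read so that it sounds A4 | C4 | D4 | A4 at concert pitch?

B4 D4 E4 B4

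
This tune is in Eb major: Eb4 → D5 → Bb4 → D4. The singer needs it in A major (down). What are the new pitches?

A3 G#4 E4 G#3

From Eb down to A is a diminished fifth; apply that to each pitch.
Eb4 -> A3
D5 -> G#4
Bb4 -> E4
D4 -> G#3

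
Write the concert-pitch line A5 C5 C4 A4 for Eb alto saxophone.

F#6 A5 A4 F#5

Written C4 sounds as Eb3 on the Eb alto saxophone, so concert pitches are written a major sixth up.
A5 becomes F#6
C5 becomes A5
C4 becomes A4
A4 becomes F#5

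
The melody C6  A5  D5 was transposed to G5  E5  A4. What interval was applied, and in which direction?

Take the first pair: C6 → G5. C to G spans 4 letter names, so the interval is some kind of fourth.
G5 to C6 is 5 semitones, which makes it a perfect fourth; the second version is lower, so the direction is down.
Checking another pair — D5 → A4 — gives the same interval.

down a perfect fourth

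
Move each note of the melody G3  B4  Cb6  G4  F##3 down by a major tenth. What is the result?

Eb2 G3 Abb4 Eb3 D#2

G3 becomes Eb2
B4 becomes G3
Cb6 becomes Abb4
G4 becomes Eb3
F##3 becomes D#2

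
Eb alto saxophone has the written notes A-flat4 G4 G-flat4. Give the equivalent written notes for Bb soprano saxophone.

Db4 C4 Cb4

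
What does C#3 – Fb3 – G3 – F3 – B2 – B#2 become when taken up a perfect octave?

C#3 → C#4
Fb3 → Fb4
G3 → G4
F3 → F4
B2 → B3
B#2 → B#3

C#4 Fb4 G4 F4 B3 B#3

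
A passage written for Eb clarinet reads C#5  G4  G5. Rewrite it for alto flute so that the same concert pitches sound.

A5 Eb5 Eb6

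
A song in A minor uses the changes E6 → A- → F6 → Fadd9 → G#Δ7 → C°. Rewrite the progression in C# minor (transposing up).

G#6 C#- A6 Aadd9 B#Δ7 E°

A minor up to C# minor is a major third; each chord root moves by that interval while the quality stays the same.
E6: root E up a major third → G#, giving G#6.
A-: root A up a major third → C#, giving C#-.
F6: root F up a major third → A, giving A6.
Fadd9: root F up a major third → A, giving Aadd9.
G#Δ7: root G# up a major third → B#, giving B#Δ7.
C°: root C up a major third → E, giving E°.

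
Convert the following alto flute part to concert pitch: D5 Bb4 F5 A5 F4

Written C4 on the alto flute sounds as G3, a perfect fourth lower; apply that shift to every note.
D5 → A4
Bb4 → F4
F5 → C5
A5 → E5
F4 → C4

A4 F4 C5 E5 C4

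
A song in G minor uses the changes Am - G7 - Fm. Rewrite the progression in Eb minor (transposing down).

Fm Eb7 Dbm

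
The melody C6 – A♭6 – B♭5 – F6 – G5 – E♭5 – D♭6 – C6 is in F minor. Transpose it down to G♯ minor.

D#5 B5 C#5 G#5 A#4 F#4 E5 D#5

From F down to G♯ is a diminished seventh; apply that to each pitch.
C6 -> D#5
Ab6 -> B5
Bb5 -> C#5
F6 -> G#5
G5 -> A#4
Eb5 -> F#4
Db6 -> E5
C6 -> D#5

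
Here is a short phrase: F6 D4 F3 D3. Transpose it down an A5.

F6: a fifth down reaches B, and 8 semitones makes it Bbb5.
D4: a fifth down reaches G, and 8 semitones makes it Gb3.
F3 down an augmented fifth is Bbb2.
D3 down an augmented fifth is Gb2.

Bbb5 Gb3 Bbb2 Gb2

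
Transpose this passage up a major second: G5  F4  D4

A5 G4 E4

A major second up from G5 gives A5.
A major second up from F4 gives G4.
D4 up a major second is E4.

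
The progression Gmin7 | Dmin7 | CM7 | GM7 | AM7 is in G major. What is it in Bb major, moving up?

G major up to Bb major is a minor third; each chord root moves by that interval while the quality stays the same.
Gmin7: root G up a minor third → Bb, giving Bbmin7.
Dmin7: root D up a minor third → F, giving Fmin7.
CM7: root C up a minor third → Eb, giving EbM7.
GM7: root G up a minor third → Bb, giving BbM7.
AM7: root A up a minor third → C, giving CM7.

Bbmin7 Fmin7 EbM7 BbM7 CM7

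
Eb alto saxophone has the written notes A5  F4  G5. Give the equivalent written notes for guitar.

C6 Ab4 Bb5

First find concert pitch: the Eb alto saxophone sounds a major sixth below written, so A5 F4 G5 sounds C5 Ab3 Bb4.
Then write for guitar: it sounds a perfect octave below written, so the part must be a perfect octave above concert.
C5 → C6
Ab3 → Ab4
Bb4 → Bb5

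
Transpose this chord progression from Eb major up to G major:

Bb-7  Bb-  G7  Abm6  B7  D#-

D-7 D- B7 Cm6 D#7 F##-

Eb major up to G major is a major third; each chord root moves by that interval while the quality stays the same.
Bb-7: root Bb up a major third → D, giving D-7.
Bb-: root Bb up a major third → D, giving D-.
G7: root G up a major third → B, giving B7.
Abm6: root Ab up a major third → C, giving Cm6.
B7: root B up a major third → D#, giving D#7.
D#-: root D# up a major third → F##, giving F##-.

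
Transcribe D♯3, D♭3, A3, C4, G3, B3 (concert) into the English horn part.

A#3 Ab3 E4 G4 D4 F#4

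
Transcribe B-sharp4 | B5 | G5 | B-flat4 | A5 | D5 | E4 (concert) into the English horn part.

F##5 F#6 D6 F5 E6 A5 B4

The English horn sounds a perfect fifth below written, so the written part must be a perfect fifth above concert — transpose each note up.
B#4 -> F##5
B5 -> F#6
G5 -> D6
Bb4 -> F5
A5 -> E6
D5 -> A5
E4 -> B4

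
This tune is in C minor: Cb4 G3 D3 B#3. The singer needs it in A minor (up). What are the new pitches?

Ab4 E4 B3 G##4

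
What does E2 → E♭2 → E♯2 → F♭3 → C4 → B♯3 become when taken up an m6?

C3 Cb3 C#3 Dbb4 Ab4 G#4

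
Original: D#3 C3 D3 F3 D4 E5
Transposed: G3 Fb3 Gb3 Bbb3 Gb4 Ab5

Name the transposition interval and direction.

up a diminished fourth

From D#3 to G3 is 4 letter names — a fourth of some quality.
D#3 to G3 is 4 semitones, which makes it a diminished fourth; the second version is higher, so the direction is up.
Checking another pair — E5 → Ab5 — gives the same interval.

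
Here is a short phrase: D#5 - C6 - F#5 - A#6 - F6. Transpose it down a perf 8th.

D#4 C5 F#4 A#5 F5

D#5 becomes D#4
C6 becomes C5
F#5 becomes F#4
A#6 becomes A#5
F6 becomes F5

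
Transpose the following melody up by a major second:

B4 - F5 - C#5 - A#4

B4: a second up reaches C, and 2 semitones makes it C#5.
A major second up from F5 gives G5.
C#5 up a major second is D#5.
A major second up from A#4 gives B#4.

C#5 G5 D#5 B#4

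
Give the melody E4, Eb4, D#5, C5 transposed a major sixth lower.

G3 Gb3 F#4 Eb4

E4 → G3
Eb4 → Gb3
D#5 → F#4
C5 → Eb4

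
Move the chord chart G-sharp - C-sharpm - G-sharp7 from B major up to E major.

B major up to E major is a perfect fourth; each chord root moves by that interval while the quality stays the same.
G-sharp: root G-sharp up a perfect fourth → C#, giving C#.
C-sharpm: root C-sharp up a perfect fourth → F#, giving F#m.
G-sharp7: root G-sharp up a perfect fourth → C#, giving C#7.

C# F#m C#7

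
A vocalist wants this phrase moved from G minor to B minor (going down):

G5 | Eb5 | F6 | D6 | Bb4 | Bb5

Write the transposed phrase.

From G down to B is a minor sixth; apply that to each pitch.
G5 to B4
Eb5 to G4
F6 to A5
D6 to F#5
Bb4 to D4
Bb5 to D5

B4 G4 A5 F#5 D4 D5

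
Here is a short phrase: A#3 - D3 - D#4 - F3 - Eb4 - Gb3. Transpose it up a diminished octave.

A4 Db4 D5 Fb4 Ebb5 Gbb4

A#3 becomes A4
D3 becomes Db4
D#4 becomes D5
F3 becomes Fb4
Eb4 becomes Ebb5
Gb3 becomes Gbb4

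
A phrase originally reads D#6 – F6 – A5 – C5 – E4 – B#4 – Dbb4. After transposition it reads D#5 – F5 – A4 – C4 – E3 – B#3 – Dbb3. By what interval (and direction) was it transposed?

down a perfect octave

From D#6 to D#5 is 8 letter names — an octave of some quality.
D#5 to D#6 is 12 semitones, which makes it a perfect octave; the second version is lower, so the direction is down.
Checking another pair — Dbb4 → Dbb3 — gives the same interval.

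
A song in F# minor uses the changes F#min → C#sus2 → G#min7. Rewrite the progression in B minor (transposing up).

F# minor up to B minor is a perfect fourth; each chord root moves by that interval while the quality stays the same.
F#min: root F# up a perfect fourth → B, giving Bmin.
C#sus2: root C# up a perfect fourth → F#, giving F#sus2.
G#min7: root G# up a perfect fourth → C#, giving C#min7.

Bmin F#sus2 C#min7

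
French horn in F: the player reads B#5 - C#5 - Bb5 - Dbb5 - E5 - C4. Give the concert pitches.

E#5 F#4 Eb5 Gbb4 A4 F3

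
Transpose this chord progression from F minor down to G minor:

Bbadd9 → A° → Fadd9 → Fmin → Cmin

F minor down to G minor is a minor seventh; each chord root moves by that interval while the quality stays the same.
Bbadd9: root Bb down a minor seventh → C, giving Cadd9.
A°: root A down a minor seventh → B, giving B°.
Fadd9: root F down a minor seventh → G, giving Gadd9.
Fmin: root F down a minor seventh → G, giving Gmin.
Cmin: root C down a minor seventh → D, giving Dmin.

Cadd9 B° Gadd9 Gmin Dmin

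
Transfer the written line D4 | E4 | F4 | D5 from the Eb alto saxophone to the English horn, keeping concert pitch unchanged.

C4 D4 Eb4 C5

First find concert pitch: the Eb alto saxophone sounds a major sixth below written, so D4 E4 F4 D5 sounds F3 G3 Ab3 F4.
Then write for English horn: it sounds a perfect fifth below written, so the part must be a perfect fifth above concert.
F3 → C4
G3 → D4
Ab3 → Eb4
F4 → C5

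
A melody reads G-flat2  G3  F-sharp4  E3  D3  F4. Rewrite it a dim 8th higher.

Gbb3 Gb4 F5 Eb4 Db4 Fb5

Gb2 → Gbb3
G3 → Gb4
F#4 → F5
E3 → Eb4
D3 → Db4
F4 → Fb5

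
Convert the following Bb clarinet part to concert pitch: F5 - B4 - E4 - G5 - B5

The Bb clarinet sounds a major second below written, so transpose each written note down a major second.
F5 -> Eb5
B4 -> A4
E4 -> D4
G5 -> F5
B5 -> A5

Eb5 A4 D4 F5 A5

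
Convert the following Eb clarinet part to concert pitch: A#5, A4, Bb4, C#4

Written C4 on the Eb clarinet sounds as Eb4, a minor third higher; apply that shift to every note.
A#5 gives C#6
A4 gives C5
Bb4 gives Db5
C#4 gives E4

C#6 C5 Db5 E4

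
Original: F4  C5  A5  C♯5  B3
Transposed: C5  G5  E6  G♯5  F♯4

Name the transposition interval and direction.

up a perfect fifth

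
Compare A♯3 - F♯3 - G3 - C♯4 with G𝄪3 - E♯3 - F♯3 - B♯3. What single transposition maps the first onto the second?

down a minor second

Take the first pair: A#3 → G##3. A to G spans 2 letter names, so the interval is some kind of second.
G##3 to A#3 is 1 semitone, which makes it a minor second; the second version is lower, so the direction is down.
Checking another pair — C#4 → B#3 — gives the same interval.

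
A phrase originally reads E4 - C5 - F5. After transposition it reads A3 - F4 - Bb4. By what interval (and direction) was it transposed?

down a perfect fifth

From E4 to A3 is 5 letter names — a fifth of some quality.
A3 to E4 is 7 semitones, which makes it a perfect fifth; the second version is lower, so the direction is down.
Checking another pair — F5 → Bb4 — gives the same interval.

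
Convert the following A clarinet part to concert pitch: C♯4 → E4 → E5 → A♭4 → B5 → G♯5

A#3 C#4 C#5 F4 G#5 E#5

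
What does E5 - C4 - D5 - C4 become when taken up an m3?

G5 Eb4 F5 Eb4

E5 -> G5
C4 -> Eb4
D5 -> F5
C4 -> Eb4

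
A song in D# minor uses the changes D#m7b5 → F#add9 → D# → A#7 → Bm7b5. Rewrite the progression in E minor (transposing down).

D# minor down to E minor is a major seventh; each chord root moves by that interval while the quality stays the same.
D#m7b5: root D# down a major seventh → E, giving Em7b5.
F#add9: root F# down a major seventh → G, giving Gadd9.
D#: root D# down a major seventh → E, giving E.
A#7: root A# down a major seventh → B, giving B7.
Bm7b5: root B down a major seventh → C, giving Cm7b5.

Em7b5 Gadd9 E B7 Cm7b5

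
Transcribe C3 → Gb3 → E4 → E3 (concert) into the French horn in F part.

G3 Db4 B4 B3

The French horn in F sounds a perfect fifth below written, so the written part must be a perfect fifth above concert — transpose each note up.
C3 becomes G3
Gb3 becomes Db4
E4 becomes B4
E3 becomes B3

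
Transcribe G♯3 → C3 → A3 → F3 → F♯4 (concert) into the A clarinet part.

B3 Eb3 C4 Ab3 A4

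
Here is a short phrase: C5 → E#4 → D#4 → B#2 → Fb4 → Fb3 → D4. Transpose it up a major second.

D5 F##4 E#4 C##3 Gb4 Gb3 E4

C5 -> D5
E#4 -> F##4
D#4 -> E#4
B#2 -> C##3
Fb4 -> Gb4
Fb3 -> Gb3
D4 -> E4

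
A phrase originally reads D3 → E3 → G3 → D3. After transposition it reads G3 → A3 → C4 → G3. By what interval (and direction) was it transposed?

up a perfect fourth

Take the first pair: D3 → G3. D to G spans 4 letter names, so the interval is some kind of fourth.
D3 to G3 is 5 semitones, which makes it a perfect fourth; the second version is higher, so the direction is up.
Checking another pair — D3 → G3 — gives the same interval.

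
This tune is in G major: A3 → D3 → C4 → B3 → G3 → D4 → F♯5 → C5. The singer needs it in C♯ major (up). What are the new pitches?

D#4 G#3 F#4 E#4 C#4 G#4 B#5 F#5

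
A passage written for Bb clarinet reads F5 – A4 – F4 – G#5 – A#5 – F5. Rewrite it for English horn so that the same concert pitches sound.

Bb5 D5 Bb4 C#6 D#6 Bb5

First find concert pitch: the Bb clarinet sounds a major second below written, so F5 A4 F4 G#5 A#5 F5 sounds Eb5 G4 Eb4 F#5 G#5 Eb5.
Then write for English horn: it sounds a perfect fifth below written, so the part must be a perfect fifth above concert.
Eb5 → Bb5
G4 → D5
Eb4 → Bb4
F#5 → C#6
G#5 → D#6
Eb5 → Bb5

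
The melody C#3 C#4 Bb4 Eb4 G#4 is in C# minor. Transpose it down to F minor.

C# minor to F minor down is an augmented fifth, so every note moves down by that interval.
C#3 -> F2
C#4 -> F3
Bb4 -> Ebb4
Eb4 -> Abb3
G#4 -> C4

F2 F3 Ebb4 Abb3 C4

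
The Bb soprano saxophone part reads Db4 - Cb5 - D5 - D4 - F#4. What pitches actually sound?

Written C4 on the Bb soprano saxophone sounds as Bb3, a major second lower; apply that shift to every note.
Db4 becomes Cb4
Cb5 becomes Bbb4
D5 becomes C5
D4 becomes C4
F#4 becomes E4

Cb4 Bbb4 C5 C4 E4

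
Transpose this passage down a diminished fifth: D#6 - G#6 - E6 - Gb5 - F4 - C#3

G##5 C##6 A#5 C5 B3 F##2

D#6 becomes G##5
G#6 becomes C##6
E6 becomes A#5
Gb5 becomes C5
F4 becomes B3
C#3 becomes F##2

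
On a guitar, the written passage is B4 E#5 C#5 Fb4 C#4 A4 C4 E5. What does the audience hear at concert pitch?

The guitar sounds a perfect octave below written, so transpose each written note down a perfect octave.
B4 to B3
E#5 to E#4
C#5 to C#4
Fb4 to Fb3
C#4 to C#3
A4 to A3
C4 to C3
E5 to E4

B3 E#4 C#4 Fb3 C#3 A3 C3 E4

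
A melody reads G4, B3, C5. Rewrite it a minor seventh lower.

A3 C#3 D4

G4 gives A3
B3 gives C#3
C5 gives D4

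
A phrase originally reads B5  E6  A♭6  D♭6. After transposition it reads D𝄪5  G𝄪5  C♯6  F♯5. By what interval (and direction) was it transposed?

From B5 to D##5 is 6 letter names — a sixth of some quality.
D##5 to B5 is 7 semitones, which makes it a diminished sixth; the second version is lower, so the direction is down.
Checking another pair — Db6 → F#5 — gives the same interval.

down a diminished sixth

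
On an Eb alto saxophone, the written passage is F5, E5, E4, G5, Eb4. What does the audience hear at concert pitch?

Ab4 G4 G3 Bb4 Gb3

The Eb alto saxophone sounds a major sixth below written, so transpose each written note down a major sixth.
F5 → Ab4
E5 → G4
E4 → G3
G5 → Bb4
Eb4 → Gb3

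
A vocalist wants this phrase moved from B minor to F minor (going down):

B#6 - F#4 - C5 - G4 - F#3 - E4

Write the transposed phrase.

F#6 C4 Gb4 Db4 C3 Bb3

From B down to F is an augmented fourth; apply that to each pitch.
B#6 to F#6
F#4 to C4
C5 to Gb4
G4 to Db4
F#3 to C3
E4 to Bb3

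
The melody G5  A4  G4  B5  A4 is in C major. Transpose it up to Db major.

Ab5 Bb4 Ab4 C6 Bb4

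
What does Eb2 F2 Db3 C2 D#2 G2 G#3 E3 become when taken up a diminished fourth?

Abb2 Bbb2 Gbb3 Fb2 G2 Cb3 C4 Ab3

A diminished fourth up from Eb2 gives Abb2.
F2: a fourth up reaches B, and 4 semitones makes it Bbb2.
Db3 up a diminished fourth is Gbb3.
C2: a fourth up reaches F, and 4 semitones makes it Fb2.
D#2 up a diminished fourth is G2.
A diminished fourth up from G2 gives Cb3.
G#3 up a diminished fourth is C4.
E3 up a diminished fourth is Ab3.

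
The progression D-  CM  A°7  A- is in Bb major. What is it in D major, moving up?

F#- EM C#°7 C#-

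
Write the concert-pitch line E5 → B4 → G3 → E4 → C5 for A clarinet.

G5 D5 Bb3 G4 Eb5

Written C4 sounds as A3 on the A clarinet, so concert pitches are written a minor third up.
E5 -> G5
B4 -> D5
G3 -> Bb3
E4 -> G4
C5 -> Eb5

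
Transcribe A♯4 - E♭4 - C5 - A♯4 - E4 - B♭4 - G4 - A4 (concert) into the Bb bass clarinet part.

B#5 F5 D6 B#5 F#5 C6 A5 B5

Written C4 sounds as Bb2 on the Bb bass clarinet, so concert pitches are written a major ninth up.
A#4 gives B#5
Eb4 gives F5
C5 gives D6
A#4 gives B#5
E4 gives F#5
Bb4 gives C6
G4 gives A5
A4 gives B5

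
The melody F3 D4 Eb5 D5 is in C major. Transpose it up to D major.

G3 E4 F5 E5

C major to D major up is a major second, so every note moves up by that interval.
F3 becomes G3
D4 becomes E4
Eb5 becomes F5
D5 becomes E5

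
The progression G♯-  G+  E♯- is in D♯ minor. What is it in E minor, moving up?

A- Ab+ F#-

D♯ minor up to E minor is a minor second; each chord root moves by that interval while the quality stays the same.
G♯-: root G♯ up a minor second → A, giving A-.
G+: root G up a minor second → Ab, giving Ab+.
E♯-: root E♯ up a minor second → F#, giving F#-.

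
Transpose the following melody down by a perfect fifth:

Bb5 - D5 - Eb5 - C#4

Bb5 gives Eb5
D5 gives G4
Eb5 gives Ab4
C#4 gives F#3

Eb5 G4 Ab4 F#3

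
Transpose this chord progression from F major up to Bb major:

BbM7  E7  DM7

F major up to Bb major is a perfect fourth; each chord root moves by that interval while the quality stays the same.
BbM7: root Bb up a perfect fourth → Eb, giving EbM7.
E7: root E up a perfect fourth → A, giving A7.
DM7: root D up a perfect fourth → G, giving GM7.

EbM7 A7 GM7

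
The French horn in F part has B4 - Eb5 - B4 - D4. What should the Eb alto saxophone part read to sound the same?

C#5 F5 C#5 E4

First find concert pitch: the French horn in F sounds a perfect fifth below written, so B4 Eb5 B4 D4 sounds E4 Ab4 E4 G3.
Then write for Eb alto saxophone: it sounds a major sixth below written, so the part must be a major sixth above concert.
E4 → C#5
Ab4 → F5
E4 → C#5
G3 → E4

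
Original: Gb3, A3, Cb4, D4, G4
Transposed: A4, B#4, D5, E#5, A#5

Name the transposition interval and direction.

Take the first pair: Gb3 → A4. G to A spans 9 letter names, so the interval is some kind of ninth.
Gb3 to A4 is 15 semitones, which makes it an augmented ninth; the second version is higher, so the direction is up.
Checking another pair — G4 → A#5 — gives the same interval.

up an augmented ninth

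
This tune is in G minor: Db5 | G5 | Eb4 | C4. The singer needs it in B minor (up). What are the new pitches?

From G up to B is a major third; apply that to each pitch.
Db5 to F5
G5 to B5
Eb4 to G4
C4 to E4

F5 B5 G4 E4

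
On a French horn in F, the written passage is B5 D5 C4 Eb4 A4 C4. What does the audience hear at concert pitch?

Written C4 on the French horn in F sounds as F3, a perfect fifth lower; apply that shift to every note.
B5 to E5
D5 to G4
C4 to F3
Eb4 to Ab3
A4 to D4
C4 to F3

E5 G4 F3 Ab3 D4 F3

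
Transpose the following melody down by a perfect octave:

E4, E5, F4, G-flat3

E3 E4 F3 Gb2

E4 gives E3
E5 gives E4
F4 gives F3
Gb3 gives Gb2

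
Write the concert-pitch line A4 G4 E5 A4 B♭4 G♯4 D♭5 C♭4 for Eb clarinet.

F#4 E4 C#5 F#4 G4 E#4 Bb4 Ab3

Written C4 sounds as Eb4 on the Eb clarinet, so concert pitches are written a minor third down.
A4 becomes F#4
G4 becomes E4
E5 becomes C#5
A4 becomes F#4
Bb4 becomes G4
G#4 becomes E#4
Db5 becomes Bb4
Cb4 becomes Ab3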